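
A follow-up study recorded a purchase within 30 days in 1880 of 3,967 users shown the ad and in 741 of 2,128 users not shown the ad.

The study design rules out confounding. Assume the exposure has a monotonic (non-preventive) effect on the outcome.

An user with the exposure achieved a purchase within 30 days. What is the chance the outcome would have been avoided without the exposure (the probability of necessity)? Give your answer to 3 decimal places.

PN ≈ 0.265

p₁ = P(outcome | exposed) = 1880/3967 = 0.47391
p₀ = P(outcome | unexposed) = 741/2128 = 0.34821
Under exogeneity and monotonicity, PN = (p₁ − p₀) / p₁.
PN = (0.47391 − 0.34821) / 0.47391 = 0.1257 / 0.47391 ≈ 0.2652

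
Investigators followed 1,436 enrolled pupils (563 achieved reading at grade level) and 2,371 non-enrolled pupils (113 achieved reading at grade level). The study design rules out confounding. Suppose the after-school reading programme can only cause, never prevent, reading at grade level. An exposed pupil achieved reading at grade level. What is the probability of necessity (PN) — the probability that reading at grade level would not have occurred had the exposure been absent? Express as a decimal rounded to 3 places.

p₁ = P(outcome | exposed) = 563/1436 = 0.39206
p₀ = P(outcome | unexposed) = 113/2371 = 0.047659
Under exogeneity and monotonicity, PN = (p₁ − p₀) / p₁.
PN = (0.39206 − 0.047659) / 0.39206 = 0.3444 / 0.39206 ≈ 0.8784

PN ≈ 0.878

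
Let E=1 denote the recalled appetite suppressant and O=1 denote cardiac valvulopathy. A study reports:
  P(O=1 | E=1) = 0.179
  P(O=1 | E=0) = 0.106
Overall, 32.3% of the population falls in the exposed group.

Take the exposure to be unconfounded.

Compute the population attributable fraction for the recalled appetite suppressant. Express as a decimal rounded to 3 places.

Let p₁ = 0.179, p₀ = 0.106.
Overall risk P(Y=1) = π·p₁ + (1−π)·p₀ = 0.323×0.179 + 0.677×0.106 = 0.12958.
Under exogeneity, PAF = [P(Y=1) − p₀] / P(Y=1).
PAF = (0.12958 − 0.106) / 0.12958 ≈ 0.1820

PAF ≈ 0.182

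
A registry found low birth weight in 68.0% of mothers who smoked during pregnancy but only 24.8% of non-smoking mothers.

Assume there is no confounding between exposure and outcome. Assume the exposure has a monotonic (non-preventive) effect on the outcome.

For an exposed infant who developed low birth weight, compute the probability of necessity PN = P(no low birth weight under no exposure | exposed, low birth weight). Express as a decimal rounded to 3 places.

p₁ = 0.68, p₀ = 0.248.
Under exogeneity and monotonicity, PN = (p₁ − p₀) / p₁.
PN = (0.68 − 0.248) / 0.68 = 0.432 / 0.68 ≈ 0.6353

PN ≈ 0.635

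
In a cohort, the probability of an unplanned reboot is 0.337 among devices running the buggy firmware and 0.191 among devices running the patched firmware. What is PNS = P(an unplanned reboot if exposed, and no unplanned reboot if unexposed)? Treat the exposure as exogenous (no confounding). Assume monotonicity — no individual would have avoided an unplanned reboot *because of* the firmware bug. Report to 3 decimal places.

Let p₁ = 0.337, p₀ = 0.191.
Under exogeneity and monotonicity, PNS = p₁ − p₀.
PNS = 0.337 − 0.191 = 0.146

PNS ≈ 0.146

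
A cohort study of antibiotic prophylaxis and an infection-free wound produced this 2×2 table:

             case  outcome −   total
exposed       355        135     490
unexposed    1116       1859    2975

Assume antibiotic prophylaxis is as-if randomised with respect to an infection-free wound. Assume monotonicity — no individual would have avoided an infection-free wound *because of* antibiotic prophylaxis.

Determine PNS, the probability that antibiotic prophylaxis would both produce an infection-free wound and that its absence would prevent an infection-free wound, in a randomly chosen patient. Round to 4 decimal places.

PNS ≈ 0.3494

p₁ = P(outcome | exposed) = 355/490 = 0.72449
p₀ = P(outcome | unexposed) = 1116/2975 = 0.37513
Under exogeneity and monotonicity, PNS = p₁ − p₀.
PNS = 0.72449 − 0.37513 = 0.34936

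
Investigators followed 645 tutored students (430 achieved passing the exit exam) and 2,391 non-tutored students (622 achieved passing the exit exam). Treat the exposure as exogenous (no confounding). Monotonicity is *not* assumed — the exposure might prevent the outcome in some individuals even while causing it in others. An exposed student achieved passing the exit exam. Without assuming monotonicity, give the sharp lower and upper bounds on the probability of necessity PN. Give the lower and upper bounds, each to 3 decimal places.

0.610 ≤ PN ≤ 1.000

p₁ = P(outcome | exposed) = 430/645 = 0.66667
p₀ = P(outcome | unexposed) = 622/2391 = 0.26014
Under exogeneity alone the bounds on PN are max{0,(p₁−p₀)/p₁} ≤ PN ≤ min{1,(1−p₀)/p₁}.
  lower = (p₁ − p₀)/p₁ = 0.40652 / 0.66667 ≈ 0.6098
  upper = min{1, (1 − p₀)/p₁} = 0.73986 / 0.66667 ≈ 1.1098 → capped at 1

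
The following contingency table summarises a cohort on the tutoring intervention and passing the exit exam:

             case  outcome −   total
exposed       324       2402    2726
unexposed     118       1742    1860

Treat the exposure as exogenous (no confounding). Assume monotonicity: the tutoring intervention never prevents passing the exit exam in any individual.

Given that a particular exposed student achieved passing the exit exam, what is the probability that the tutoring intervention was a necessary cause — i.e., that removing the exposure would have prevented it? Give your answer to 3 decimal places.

p₁ = P(outcome | exposed) = 324/2726 = 0.11886
p₀ = P(outcome | unexposed) = 118/1860 = 0.063441
Under exogeneity and monotonicity, PN = (p₁ − p₀) / p₁.
PN = (0.11886 − 0.063441) / 0.11886 = 0.055415 / 0.11886 ≈ 0.4662

PN ≈ 0.466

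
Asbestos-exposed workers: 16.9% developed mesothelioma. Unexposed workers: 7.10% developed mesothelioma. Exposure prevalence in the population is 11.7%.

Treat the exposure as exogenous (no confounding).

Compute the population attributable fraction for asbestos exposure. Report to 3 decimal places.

PAF ≈ 0.139

p₁ = 0.169, p₀ = 0.071.
Overall risk P(Y=1) = π·p₁ + (1−π)·p₀ = 0.117×0.169 + 0.883×0.071 = 0.082466.
Under exogeneity, PAF = [P(Y=1) − p₀] / P(Y=1).
PAF = (0.082466 − 0.071) / 0.082466 ≈ 0.1390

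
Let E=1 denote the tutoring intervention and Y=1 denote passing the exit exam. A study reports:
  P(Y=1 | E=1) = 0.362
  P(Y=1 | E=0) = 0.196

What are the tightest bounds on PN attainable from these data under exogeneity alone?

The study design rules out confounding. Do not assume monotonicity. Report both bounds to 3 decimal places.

0.459 ≤ PN ≤ 1.000

Let p₁ = 0.362, p₀ = 0.196.
Under exogeneity alone the bounds on PN are max{0,(p₁−p₀)/p₁} ≤ PN ≤ min{1,(1−p₀)/p₁}.
  lower = (p₁ − p₀)/p₁ = 0.166 / 0.362 ≈ 0.4586
  upper = min{1, (1 − p₀)/p₁} = 0.804 / 0.362 ≈ 2.2210 → capped at 1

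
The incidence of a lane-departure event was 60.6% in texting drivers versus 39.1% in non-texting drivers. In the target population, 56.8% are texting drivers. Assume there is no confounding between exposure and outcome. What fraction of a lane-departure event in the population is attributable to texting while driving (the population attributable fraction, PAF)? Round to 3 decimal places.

PAF ≈ 0.238

p₁ = 0.606, p₀ = 0.391.
Overall risk P(Y=1) = π·p₁ + (1−π)·p₀ = 0.568×0.606 + 0.432×0.391 = 0.51312.
Under exogeneity, PAF = [P(Y=1) − p₀] / P(Y=1).
PAF = (0.51312 − 0.391) / 0.51312 ≈ 0.2380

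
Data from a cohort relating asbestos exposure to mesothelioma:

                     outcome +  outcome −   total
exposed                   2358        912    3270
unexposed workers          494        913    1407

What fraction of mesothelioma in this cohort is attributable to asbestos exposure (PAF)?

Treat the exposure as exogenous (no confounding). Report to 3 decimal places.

PAF ≈ 0.424

p₁ = P(outcome | exposed) = 2358/3270 = 0.7211
p₀ = P(outcome | unexposed) = 494/1407 = 0.3511
Exposure prevalence π = 3270/4677 = 0.69917; overall risk P(Y=1) = 0.60979.
Under exogeneity, PAF = [P(Y=1) − p₀]/P(Y=1).
PAF = (0.60979 − 0.3511) / 0.60979 ≈ 0.4242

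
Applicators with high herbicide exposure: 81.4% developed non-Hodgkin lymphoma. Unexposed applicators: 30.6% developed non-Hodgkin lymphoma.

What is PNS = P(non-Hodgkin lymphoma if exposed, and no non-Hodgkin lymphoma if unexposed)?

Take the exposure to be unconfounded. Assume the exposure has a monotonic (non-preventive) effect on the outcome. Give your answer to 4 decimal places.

PNS ≈ 0.5080

p₁ = 0.814, p₀ = 0.306.
Under exogeneity and monotonicity, PNS = p₁ − p₀.
PNS = 0.814 − 0.306 = 0.508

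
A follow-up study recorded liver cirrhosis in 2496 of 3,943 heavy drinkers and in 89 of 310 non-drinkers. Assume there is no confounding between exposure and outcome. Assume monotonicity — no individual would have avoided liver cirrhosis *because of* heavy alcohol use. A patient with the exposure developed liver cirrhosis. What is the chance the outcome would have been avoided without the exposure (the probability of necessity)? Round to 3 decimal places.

p₁ = P(outcome | exposed) = 2496/3943 = 0.63302
p₀ = P(outcome | unexposed) = 89/310 = 0.2871
Under exogeneity and monotonicity, PN = (p₁ − p₀) / p₁.
PN = (0.63302 − 0.2871) / 0.63302 = 0.34592 / 0.63302 ≈ 0.5465

PN ≈ 0.546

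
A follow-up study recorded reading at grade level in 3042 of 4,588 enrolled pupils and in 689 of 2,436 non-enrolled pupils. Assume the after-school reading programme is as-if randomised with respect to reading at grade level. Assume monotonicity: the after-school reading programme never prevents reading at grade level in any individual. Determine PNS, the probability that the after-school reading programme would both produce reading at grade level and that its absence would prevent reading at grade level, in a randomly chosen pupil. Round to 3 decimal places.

p₁ = P(outcome | exposed) = 3042/4588 = 0.66303
p₀ = P(outcome | unexposed) = 689/2436 = 0.28284
Under exogeneity and monotonicity, PNS = p₁ − p₀.
PNS = 0.66303 − 0.28284 = 0.38019

PNS ≈ 0.380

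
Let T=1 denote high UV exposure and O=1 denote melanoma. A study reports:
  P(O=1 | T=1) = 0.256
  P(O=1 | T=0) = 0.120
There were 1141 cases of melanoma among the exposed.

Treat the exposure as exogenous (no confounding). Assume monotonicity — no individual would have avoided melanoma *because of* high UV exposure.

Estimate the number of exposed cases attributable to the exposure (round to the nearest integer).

about 606 cases

Let p₁ = 0.256, p₀ = 0.12.
PN = (p₁ − p₀)/p₁ = (0.256 − 0.12) / 0.256 ≈ 0.53125.
Attributable cases ≈ PN × (exposed cases) = 0.53125 × 1141 ≈ 606.16.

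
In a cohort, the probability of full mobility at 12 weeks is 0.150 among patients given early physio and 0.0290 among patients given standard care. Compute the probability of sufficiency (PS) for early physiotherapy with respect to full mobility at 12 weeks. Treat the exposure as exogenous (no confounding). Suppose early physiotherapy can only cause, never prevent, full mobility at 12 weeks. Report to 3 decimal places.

PS ≈ 0.125

Let p₁ = 0.15, p₀ = 0.029.
Under exogeneity and monotonicity, PS = (p₁ − p₀) / (1 − p₀).
PS = (0.15 − 0.029) / (1 − 0.029) = 0.121 / 0.971 ≈ 0.1246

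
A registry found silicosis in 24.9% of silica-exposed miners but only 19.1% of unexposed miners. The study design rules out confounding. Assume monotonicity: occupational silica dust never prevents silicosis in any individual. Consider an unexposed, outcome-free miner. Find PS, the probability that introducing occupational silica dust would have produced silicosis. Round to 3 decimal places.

PS ≈ 0.072

p₁ = 0.249, p₀ = 0.191.
Under exogeneity and monotonicity, PS = (p₁ − p₀) / (1 − p₀).
PS = (0.249 − 0.191) / (1 − 0.191) = 0.058 / 0.809 ≈ 0.0717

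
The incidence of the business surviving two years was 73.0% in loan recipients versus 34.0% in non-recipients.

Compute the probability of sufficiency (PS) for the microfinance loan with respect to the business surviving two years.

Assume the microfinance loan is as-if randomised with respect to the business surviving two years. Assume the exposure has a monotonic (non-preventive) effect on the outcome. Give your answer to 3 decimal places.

p₁ = 0.73, p₀ = 0.34.
Under exogeneity and monotonicity, PS = (p₁ − p₀) / (1 − p₀).
PS = (0.73 − 0.34) / (1 − 0.34) = 0.39 / 0.66 ≈ 0.5909

PS ≈ 0.591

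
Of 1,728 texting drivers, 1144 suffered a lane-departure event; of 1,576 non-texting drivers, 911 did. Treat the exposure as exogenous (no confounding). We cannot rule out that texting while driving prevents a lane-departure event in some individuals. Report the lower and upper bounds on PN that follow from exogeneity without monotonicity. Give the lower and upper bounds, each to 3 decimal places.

p₁ = P(outcome | exposed) = 1144/1728 = 0.66204
p₀ = P(outcome | unexposed) = 911/1576 = 0.57805
Under exogeneity alone the bounds on PN are max{0,(p₁−p₀)/p₁} ≤ PN ≤ min{1,(1−p₀)/p₁}.
  lower = (p₁ − p₀)/p₁ = 0.083991 / 0.66204 ≈ 0.1269
  upper = min{1, (1 − p₀)/p₁} = 0.42195 / 0.66204 ≈ 0.6374

0.127 ≤ PN ≤ 0.637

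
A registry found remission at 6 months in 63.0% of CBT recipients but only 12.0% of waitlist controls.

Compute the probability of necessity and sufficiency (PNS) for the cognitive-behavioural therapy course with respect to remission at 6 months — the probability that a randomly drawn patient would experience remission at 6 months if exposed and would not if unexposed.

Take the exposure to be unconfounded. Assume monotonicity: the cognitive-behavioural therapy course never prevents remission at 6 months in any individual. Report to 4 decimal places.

p₁ = 0.63, p₀ = 0.12.
Under exogeneity and monotonicity, PNS = p₁ − p₀.
PNS = 0.63 − 0.12 = 0.51

PNS ≈ 0.5100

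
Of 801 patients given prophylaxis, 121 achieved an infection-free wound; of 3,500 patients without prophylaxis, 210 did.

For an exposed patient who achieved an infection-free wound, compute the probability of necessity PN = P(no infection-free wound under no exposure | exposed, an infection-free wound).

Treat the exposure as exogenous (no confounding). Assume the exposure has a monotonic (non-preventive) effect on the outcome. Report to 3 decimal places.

PN ≈ 0.603

p₁ = P(outcome | exposed) = 121/801 = 0.15106
p₀ = P(outcome | unexposed) = 210/3500 = 0.06
Under exogeneity and monotonicity, PN = (p₁ − p₀) / p₁.
PN = (0.15106 − 0.06) / 0.15106 = 0.091061 / 0.15106 ≈ 0.6028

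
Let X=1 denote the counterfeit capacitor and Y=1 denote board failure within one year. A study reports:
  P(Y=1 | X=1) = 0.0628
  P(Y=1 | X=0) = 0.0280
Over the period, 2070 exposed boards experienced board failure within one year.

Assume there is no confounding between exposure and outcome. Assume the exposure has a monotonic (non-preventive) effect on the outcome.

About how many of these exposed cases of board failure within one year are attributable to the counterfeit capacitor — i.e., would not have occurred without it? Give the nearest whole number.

Let p₁ = 0.0628, p₀ = 0.028.
PN = (p₁ − p₀)/p₁ = (0.0628 − 0.028) / 0.0628 ≈ 0.55414.
Attributable cases ≈ PN × (exposed cases) = 0.55414 × 2070 ≈ 1147.07.

about 1147 cases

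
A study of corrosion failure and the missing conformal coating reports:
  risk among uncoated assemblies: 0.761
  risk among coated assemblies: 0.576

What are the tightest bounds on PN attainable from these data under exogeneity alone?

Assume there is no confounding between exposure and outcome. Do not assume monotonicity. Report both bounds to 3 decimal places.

Let p₁ = 0.761, p₀ = 0.576.
Under exogeneity alone the bounds on PN are max{0,(p₁−p₀)/p₁} ≤ PN ≤ min{1,(1−p₀)/p₁}.
  lower = (p₁ − p₀)/p₁ = 0.185 / 0.761 ≈ 0.2431
  upper = min{1, (1 − p₀)/p₁} = 0.424 / 0.761 ≈ 0.5572

0.243 ≤ PN ≤ 0.557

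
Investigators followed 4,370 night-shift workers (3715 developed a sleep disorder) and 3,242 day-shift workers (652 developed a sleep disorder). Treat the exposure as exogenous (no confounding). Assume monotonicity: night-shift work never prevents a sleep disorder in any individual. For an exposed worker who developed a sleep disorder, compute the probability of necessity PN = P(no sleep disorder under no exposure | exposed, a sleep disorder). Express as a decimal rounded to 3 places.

PN ≈ 0.763

p₁ = P(outcome | exposed) = 3715/4370 = 0.85011
p₀ = P(outcome | unexposed) = 652/3242 = 0.20111
Under exogeneity and monotonicity, PN = (p₁ − p₀) / p₁.
PN = (0.85011 − 0.20111) / 0.85011 = 0.649 / 0.85011 ≈ 0.7634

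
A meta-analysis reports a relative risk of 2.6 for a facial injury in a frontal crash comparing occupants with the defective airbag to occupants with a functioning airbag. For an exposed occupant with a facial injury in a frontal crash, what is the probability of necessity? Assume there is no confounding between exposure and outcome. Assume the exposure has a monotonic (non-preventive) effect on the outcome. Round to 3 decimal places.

PN ≈ 0.615

Under exogeneity and monotonicity, PN = (RR − 1) / RR = 1 − 1/RR.
PN = (2.6 − 1) / 2.6 = 1.6 / 2.6 ≈ 0.6154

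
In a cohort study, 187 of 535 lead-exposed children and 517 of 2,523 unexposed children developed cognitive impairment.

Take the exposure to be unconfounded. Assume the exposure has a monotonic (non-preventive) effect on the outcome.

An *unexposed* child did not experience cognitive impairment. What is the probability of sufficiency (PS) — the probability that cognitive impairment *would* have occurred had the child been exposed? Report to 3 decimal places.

p₁ = P(outcome | exposed) = 187/535 = 0.34953
p₀ = P(outcome | unexposed) = 517/2523 = 0.20491
Under exogeneity and monotonicity, PS = (p₁ − p₀) / (1 − p₀).
PS = (0.34953 − 0.20491) / (1 − 0.20491) = 0.14462 / 0.79509 ≈ 0.1819

PS ≈ 0.182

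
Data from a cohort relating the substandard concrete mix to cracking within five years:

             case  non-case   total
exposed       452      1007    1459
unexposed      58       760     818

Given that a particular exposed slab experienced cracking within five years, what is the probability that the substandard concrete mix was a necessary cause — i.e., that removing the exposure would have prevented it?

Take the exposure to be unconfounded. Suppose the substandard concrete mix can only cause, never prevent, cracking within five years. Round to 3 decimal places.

p₁ = P(outcome | exposed) = 452/1459 = 0.3098
p₀ = P(outcome | unexposed) = 58/818 = 0.070905
Under exogeneity and monotonicity, PN = (p₁ − p₀)/p₁.
PN = (0.3098 − 0.070905) / 0.3098 ≈ 0.7711

PN ≈ 0.771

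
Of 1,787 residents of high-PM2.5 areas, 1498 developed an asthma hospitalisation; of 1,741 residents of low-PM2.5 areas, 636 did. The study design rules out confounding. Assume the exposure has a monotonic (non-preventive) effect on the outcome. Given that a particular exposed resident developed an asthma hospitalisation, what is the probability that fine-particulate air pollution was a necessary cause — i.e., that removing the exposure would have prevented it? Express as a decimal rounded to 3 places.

p₁ = P(outcome | exposed) = 1498/1787 = 0.83828
p₀ = P(outcome | unexposed) = 636/1741 = 0.36531
Under exogeneity and monotonicity, PN = (p₁ − p₀) / p₁.
PN = (0.83828 − 0.36531) / 0.83828 = 0.47297 / 0.83828 ≈ 0.5642

PN ≈ 0.564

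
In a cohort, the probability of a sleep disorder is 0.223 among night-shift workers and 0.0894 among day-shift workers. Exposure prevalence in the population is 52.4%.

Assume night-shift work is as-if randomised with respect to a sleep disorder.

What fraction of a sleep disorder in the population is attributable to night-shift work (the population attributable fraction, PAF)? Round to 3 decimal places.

Let p₁ = 0.223, p₀ = 0.0894.
Overall risk P(Y=1) = π·p₁ + (1−π)·p₀ = 0.524×0.223 + 0.476×0.0894 = 0.15941.
Under exogeneity, PAF = [P(Y=1) − p₀] / P(Y=1).
PAF = (0.15941 − 0.0894) / 0.15941 ≈ 0.4392

PAF ≈ 0.439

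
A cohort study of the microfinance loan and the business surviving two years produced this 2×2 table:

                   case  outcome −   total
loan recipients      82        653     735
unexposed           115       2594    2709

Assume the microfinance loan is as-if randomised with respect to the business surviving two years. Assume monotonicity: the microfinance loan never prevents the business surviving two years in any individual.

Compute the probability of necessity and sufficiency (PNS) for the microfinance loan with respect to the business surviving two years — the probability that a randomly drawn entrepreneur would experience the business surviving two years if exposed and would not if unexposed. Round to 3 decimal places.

PNS ≈ 0.069

p₁ = P(outcome | exposed) = 82/735 = 0.11156
p₀ = P(outcome | unexposed) = 115/2709 = 0.042451
Under exogeneity and monotonicity, PNS = p₁ − p₀.
PNS = 0.11156 − 0.042451 = 0.069114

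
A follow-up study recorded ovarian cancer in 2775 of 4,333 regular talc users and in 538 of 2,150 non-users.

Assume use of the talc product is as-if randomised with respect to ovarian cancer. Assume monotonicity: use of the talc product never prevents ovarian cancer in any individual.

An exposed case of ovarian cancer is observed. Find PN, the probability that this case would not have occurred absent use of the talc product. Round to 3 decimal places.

p₁ = P(outcome | exposed) = 2775/4333 = 0.64043
p₀ = P(outcome | unexposed) = 538/2150 = 0.25023
Under exogeneity and monotonicity, PN = (p₁ − p₀) / p₁.
PN = (0.64043 − 0.25023) / 0.64043 = 0.3902 / 0.64043 ≈ 0.6093

PN ≈ 0.609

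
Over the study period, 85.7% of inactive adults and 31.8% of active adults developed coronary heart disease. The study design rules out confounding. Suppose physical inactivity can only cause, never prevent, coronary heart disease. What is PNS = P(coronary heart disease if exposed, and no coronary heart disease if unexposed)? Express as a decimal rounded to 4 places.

p₁ = 0.857, p₀ = 0.318.
Under exogeneity and monotonicity, PNS = p₁ − p₀.
PNS = 0.857 − 0.318 = 0.539

PNS ≈ 0.5390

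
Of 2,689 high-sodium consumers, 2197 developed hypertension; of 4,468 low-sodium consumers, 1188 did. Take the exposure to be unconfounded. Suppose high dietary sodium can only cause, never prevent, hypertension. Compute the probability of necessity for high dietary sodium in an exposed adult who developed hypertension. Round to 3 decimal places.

p₁ = P(outcome | exposed) = 2197/2689 = 0.81703
p₀ = P(outcome | unexposed) = 1188/4468 = 0.26589
Under exogeneity and monotonicity, PN = (p₁ − p₀) / p₁.
PN = (0.81703 − 0.26589) / 0.81703 = 0.55114 / 0.81703 ≈ 0.6746

PN ≈ 0.675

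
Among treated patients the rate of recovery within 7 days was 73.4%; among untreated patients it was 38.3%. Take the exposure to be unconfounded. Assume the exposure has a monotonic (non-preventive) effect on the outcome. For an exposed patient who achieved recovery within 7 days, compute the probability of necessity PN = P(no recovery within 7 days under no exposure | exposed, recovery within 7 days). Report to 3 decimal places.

p₁ = 0.734, p₀ = 0.383.
Under exogeneity and monotonicity, PN = (p₁ − p₀) / p₁.
PN = (0.734 − 0.383) / 0.734 = 0.351 / 0.734 ≈ 0.4782

PN ≈ 0.478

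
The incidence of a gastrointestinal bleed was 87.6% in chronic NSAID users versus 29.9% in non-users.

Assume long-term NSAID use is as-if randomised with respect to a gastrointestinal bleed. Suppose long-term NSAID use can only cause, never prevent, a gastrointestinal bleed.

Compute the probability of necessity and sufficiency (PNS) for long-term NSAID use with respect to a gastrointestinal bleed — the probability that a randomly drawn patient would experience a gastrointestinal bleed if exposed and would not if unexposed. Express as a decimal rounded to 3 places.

PNS ≈ 0.577

p₁ = 0.876, p₀ = 0.299.
Under exogeneity and monotonicity, PNS = p₁ − p₀.
PNS = 0.876 − 0.299 = 0.577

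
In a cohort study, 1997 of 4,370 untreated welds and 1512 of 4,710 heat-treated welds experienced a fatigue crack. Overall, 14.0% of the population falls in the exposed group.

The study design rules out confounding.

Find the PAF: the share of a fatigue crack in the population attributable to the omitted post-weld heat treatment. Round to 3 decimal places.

p₁ = P(outcome | exposed) = 1997/4370 = 0.45698
p₀ = P(outcome | unexposed) = 1512/4710 = 0.32102
Overall risk P(Y=1) = π·p₁ + (1−π)·p₀ = 0.14×0.45698 + 0.86×0.32102 = 0.34005.
Under exogeneity, PAF = [P(Y=1) − p₀] / P(Y=1).
PAF = (0.34005 − 0.32102) / 0.34005 ≈ 0.0560

PAF ≈ 0.056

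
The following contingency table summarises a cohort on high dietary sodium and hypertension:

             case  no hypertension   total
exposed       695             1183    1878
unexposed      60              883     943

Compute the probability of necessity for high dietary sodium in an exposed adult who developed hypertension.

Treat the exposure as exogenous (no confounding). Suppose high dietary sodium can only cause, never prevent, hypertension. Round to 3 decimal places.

p₁ = P(outcome | exposed) = 695/1878 = 0.37007
p₀ = P(outcome | unexposed) = 60/943 = 0.063627
Under exogeneity and monotonicity, PN = (p₁ − p₀) / p₁.
PN = (0.37007 − 0.063627) / 0.37007 = 0.30645 / 0.37007 ≈ 0.8281

PN ≈ 0.828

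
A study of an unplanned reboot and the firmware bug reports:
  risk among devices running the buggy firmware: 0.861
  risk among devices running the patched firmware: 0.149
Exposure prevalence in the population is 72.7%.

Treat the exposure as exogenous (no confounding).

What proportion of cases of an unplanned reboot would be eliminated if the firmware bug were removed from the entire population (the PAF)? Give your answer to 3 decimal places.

Let p₁ = 0.861, p₀ = 0.149.
Overall risk P(Y=1) = π·p₁ + (1−π)·p₀ = 0.727×0.861 + 0.273×0.149 = 0.66662.
Under exogeneity, PAF = [P(Y=1) − p₀] / P(Y=1).
PAF = (0.66662 − 0.149) / 0.66662 ≈ 0.7765

PAF ≈ 0.776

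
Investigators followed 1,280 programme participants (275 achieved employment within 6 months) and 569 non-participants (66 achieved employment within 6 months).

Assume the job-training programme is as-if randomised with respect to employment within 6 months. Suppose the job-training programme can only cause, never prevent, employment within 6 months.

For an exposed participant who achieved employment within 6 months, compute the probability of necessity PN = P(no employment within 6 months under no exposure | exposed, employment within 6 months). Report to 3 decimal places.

PN ≈ 0.460

p₁ = P(outcome | exposed) = 275/1280 = 0.21484
p₀ = P(outcome | unexposed) = 66/569 = 0.11599
Under exogeneity and monotonicity, PN = (p₁ − p₀) / p₁.
PN = (0.21484 − 0.11599) / 0.21484 = 0.098851 / 0.21484 ≈ 0.4601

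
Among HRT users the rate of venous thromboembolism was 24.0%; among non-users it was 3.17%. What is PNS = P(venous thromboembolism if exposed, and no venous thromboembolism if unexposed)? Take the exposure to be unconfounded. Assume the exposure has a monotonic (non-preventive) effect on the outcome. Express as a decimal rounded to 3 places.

PNS ≈ 0.208

p₁ = 0.24, p₀ = 0.0317.
Under exogeneity and monotonicity, PNS = p₁ − p₀.
PNS = 0.24 − 0.0317 = 0.2083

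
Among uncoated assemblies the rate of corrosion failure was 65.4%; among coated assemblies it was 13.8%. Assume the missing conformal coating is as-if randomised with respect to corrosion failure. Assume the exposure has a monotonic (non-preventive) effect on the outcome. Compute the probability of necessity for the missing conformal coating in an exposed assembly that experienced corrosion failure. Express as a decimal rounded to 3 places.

p₁ = 0.654, p₀ = 0.138.
Under exogeneity and monotonicity, PN = (p₁ − p₀) / p₁.
PN = (0.654 − 0.138) / 0.654 = 0.516 / 0.654 ≈ 0.7890

PN ≈ 0.789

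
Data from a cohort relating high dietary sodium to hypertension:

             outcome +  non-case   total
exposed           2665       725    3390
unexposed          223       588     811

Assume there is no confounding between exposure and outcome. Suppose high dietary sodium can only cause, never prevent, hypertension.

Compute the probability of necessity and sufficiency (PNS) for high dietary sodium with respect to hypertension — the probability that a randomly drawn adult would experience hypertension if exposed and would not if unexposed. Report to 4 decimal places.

PNS ≈ 0.5112

p₁ = P(outcome | exposed) = 2665/3390 = 0.78614
p₀ = P(outcome | unexposed) = 223/811 = 0.27497
Under exogeneity and monotonicity, PNS = p₁ − p₀.
PNS = 0.78614 − 0.27497 = 0.51117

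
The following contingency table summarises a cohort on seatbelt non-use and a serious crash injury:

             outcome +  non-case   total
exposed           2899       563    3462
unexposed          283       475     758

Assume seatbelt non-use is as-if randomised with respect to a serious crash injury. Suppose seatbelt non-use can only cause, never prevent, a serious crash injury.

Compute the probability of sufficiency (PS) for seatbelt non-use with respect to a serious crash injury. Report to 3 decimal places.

p₁ = P(outcome | exposed) = 2899/3462 = 0.83738
p₀ = P(outcome | unexposed) = 283/758 = 0.37335
Under exogeneity and monotonicity, PS = (p₁ − p₀)/(1 − p₀).
PS = (0.83738 − 0.37335) / 0.62665 ≈ 0.7405

PS ≈ 0.740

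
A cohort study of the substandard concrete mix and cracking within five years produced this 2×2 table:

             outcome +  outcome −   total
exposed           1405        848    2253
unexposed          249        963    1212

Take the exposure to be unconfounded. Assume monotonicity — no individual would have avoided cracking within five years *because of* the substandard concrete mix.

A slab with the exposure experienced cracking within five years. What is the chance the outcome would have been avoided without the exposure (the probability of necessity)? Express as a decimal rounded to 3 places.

PN ≈ 0.671

p₁ = P(outcome | exposed) = 1405/2253 = 0.62361
p₀ = P(outcome | unexposed) = 249/1212 = 0.20545
Under exogeneity and monotonicity, PN = (p₁ − p₀)/p₁.
PN = (0.62361 − 0.20545) / 0.62361 ≈ 0.6706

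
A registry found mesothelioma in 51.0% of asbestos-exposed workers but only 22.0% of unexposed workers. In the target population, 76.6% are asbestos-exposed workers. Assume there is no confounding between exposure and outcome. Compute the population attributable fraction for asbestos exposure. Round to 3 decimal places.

PAF ≈ 0.502

p₁ = 0.51, p₀ = 0.22.
Overall risk P(Y=1) = π·p₁ + (1−π)·p₀ = 0.766×0.51 + 0.234×0.22 = 0.44214.
Under exogeneity, PAF = [P(Y=1) − p₀] / P(Y=1).
PAF = (0.44214 − 0.22) / 0.44214 ≈ 0.5024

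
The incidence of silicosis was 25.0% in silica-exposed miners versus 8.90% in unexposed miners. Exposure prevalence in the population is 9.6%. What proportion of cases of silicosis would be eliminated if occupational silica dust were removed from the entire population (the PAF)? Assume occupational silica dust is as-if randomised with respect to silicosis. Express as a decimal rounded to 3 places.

p₁ = 0.25, p₀ = 0.089.
Overall risk P(Y=1) = π·p₁ + (1−π)·p₀ = 0.096×0.25 + 0.904×0.089 = 0.10446.
Under exogeneity, PAF = [P(Y=1) − p₀] / P(Y=1).
PAF = (0.10446 − 0.089) / 0.10446 ≈ 0.1480

PAF ≈ 0.148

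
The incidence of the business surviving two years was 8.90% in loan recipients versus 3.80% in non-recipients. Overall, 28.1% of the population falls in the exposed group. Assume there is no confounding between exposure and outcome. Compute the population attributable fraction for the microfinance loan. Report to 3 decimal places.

PAF ≈ 0.274

p₁ = 0.089, p₀ = 0.038.
Overall risk P(Y=1) = π·p₁ + (1−π)·p₀ = 0.281×0.089 + 0.719×0.038 = 0.052331.
Under exogeneity, PAF = [P(Y=1) − p₀] / P(Y=1).
PAF = (0.052331 − 0.038) / 0.052331 ≈ 0.2739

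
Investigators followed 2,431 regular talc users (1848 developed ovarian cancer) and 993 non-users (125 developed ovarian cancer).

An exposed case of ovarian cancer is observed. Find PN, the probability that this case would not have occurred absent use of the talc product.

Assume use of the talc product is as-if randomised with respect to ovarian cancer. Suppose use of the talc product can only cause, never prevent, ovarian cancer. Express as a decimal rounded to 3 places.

p₁ = P(outcome | exposed) = 1848/2431 = 0.76018
p₀ = P(outcome | unexposed) = 125/993 = 0.12588
Under exogeneity and monotonicity, PN = (p₁ − p₀) / p₁.
PN = (0.76018 − 0.12588) / 0.76018 = 0.6343 / 0.76018 ≈ 0.8344

PN ≈ 0.834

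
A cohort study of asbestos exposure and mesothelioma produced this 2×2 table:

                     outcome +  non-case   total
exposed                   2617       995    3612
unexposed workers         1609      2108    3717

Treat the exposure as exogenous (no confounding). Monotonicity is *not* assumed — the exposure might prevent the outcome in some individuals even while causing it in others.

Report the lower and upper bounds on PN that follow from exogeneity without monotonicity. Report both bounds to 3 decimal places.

0.403 ≤ PN ≤ 0.783

p₁ = P(outcome | exposed) = 2617/3612 = 0.72453
p₀ = P(outcome | unexposed) = 1609/3717 = 0.43288
Under exogeneity alone the bounds on PN are max{0,(p₁−p₀)/p₁} ≤ PN ≤ min{1,(1−p₀)/p₁}.
  lower = (p₁ − p₀)/p₁ = 0.29165 / 0.72453 ≈ 0.4025
  upper = min{1, (1 − p₀)/p₁} = 0.56712 / 0.72453 ≈ 0.7827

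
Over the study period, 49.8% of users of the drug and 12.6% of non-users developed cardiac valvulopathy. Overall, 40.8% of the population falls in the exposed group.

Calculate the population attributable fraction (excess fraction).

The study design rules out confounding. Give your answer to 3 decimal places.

PAF ≈ 0.546

p₁ = 0.498, p₀ = 0.126.
Overall risk P(Y=1) = π·p₁ + (1−π)·p₀ = 0.408×0.498 + 0.592×0.126 = 0.27778.
Under exogeneity, PAF = [P(Y=1) − p₀] / P(Y=1).
PAF = (0.27778 − 0.126) / 0.27778 ≈ 0.5464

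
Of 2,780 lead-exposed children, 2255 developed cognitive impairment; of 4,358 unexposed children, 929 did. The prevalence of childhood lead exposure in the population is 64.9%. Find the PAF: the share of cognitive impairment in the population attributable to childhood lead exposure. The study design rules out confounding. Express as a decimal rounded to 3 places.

p₁ = P(outcome | exposed) = 2255/2780 = 0.81115
p₀ = P(outcome | unexposed) = 929/4358 = 0.21317
Overall risk P(Y=1) = π·p₁ + (1−π)·p₀ = 0.649×0.81115 + 0.351×0.21317 = 0.60126.
Under exogeneity, PAF = [P(Y=1) − p₀] / P(Y=1).
PAF = (0.60126 − 0.21317) / 0.60126 ≈ 0.6455

PAF ≈ 0.645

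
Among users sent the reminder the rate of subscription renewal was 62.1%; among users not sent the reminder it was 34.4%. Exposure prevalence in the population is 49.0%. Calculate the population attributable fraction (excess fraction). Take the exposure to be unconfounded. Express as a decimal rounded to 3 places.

p₁ = 0.621, p₀ = 0.344.
Overall risk P(Y=1) = π·p₁ + (1−π)·p₀ = 0.49×0.621 + 0.51×0.344 = 0.47973.
Under exogeneity, PAF = [P(Y=1) − p₀] / P(Y=1).
PAF = (0.47973 − 0.344) / 0.47973 ≈ 0.2829

PAF ≈ 0.283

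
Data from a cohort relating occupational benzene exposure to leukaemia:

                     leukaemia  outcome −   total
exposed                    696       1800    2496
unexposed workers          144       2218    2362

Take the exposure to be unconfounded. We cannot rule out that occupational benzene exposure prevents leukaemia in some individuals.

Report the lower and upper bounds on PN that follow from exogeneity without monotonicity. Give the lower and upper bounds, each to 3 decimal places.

p₁ = P(outcome | exposed) = 696/2496 = 0.27885
p₀ = P(outcome | unexposed) = 144/2362 = 0.060965
Under exogeneity alone the bounds on PN are max{0,(p₁−p₀)/p₁} ≤ PN ≤ min{1,(1−p₀)/p₁}.
  lower = (p₁ − p₀)/p₁ = 0.21788 / 0.27885 ≈ 0.7814
  upper = min{1, (1 − p₀)/p₁} = 0.93903 / 0.27885 ≈ 3.3676 → capped at 1

0.781 ≤ PN ≤ 1.000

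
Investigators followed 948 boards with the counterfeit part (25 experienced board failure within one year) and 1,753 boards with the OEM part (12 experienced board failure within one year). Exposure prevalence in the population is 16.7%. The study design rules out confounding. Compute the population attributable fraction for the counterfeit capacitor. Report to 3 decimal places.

p₁ = P(outcome | exposed) = 25/948 = 0.026371
p₀ = P(outcome | unexposed) = 12/1753 = 0.0068454
Overall risk P(Y=1) = π·p₁ + (1−π)·p₀ = 0.167×0.026371 + 0.833×0.0068454 = 0.010106.
Under exogeneity, PAF = [P(Y=1) − p₀] / P(Y=1).
PAF = (0.010106 − 0.0068454) / 0.010106 ≈ 0.3227

PAF ≈ 0.323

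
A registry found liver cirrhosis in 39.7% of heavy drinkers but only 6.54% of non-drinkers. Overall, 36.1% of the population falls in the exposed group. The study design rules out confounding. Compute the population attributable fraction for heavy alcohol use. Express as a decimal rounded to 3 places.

PAF ≈ 0.647

p₁ = 0.397, p₀ = 0.0654.
Overall risk P(Y=1) = π·p₁ + (1−π)·p₀ = 0.361×0.397 + 0.639×0.0654 = 0.18511.
Under exogeneity, PAF = [P(Y=1) − p₀] / P(Y=1).
PAF = (0.18511 − 0.0654) / 0.18511 ≈ 0.6467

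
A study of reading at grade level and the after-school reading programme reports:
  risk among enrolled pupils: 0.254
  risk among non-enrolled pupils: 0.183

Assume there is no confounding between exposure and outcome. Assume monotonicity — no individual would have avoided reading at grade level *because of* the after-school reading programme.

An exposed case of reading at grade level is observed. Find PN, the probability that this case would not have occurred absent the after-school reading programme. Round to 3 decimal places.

PN ≈ 0.280

Let p₁ = 0.254, p₀ = 0.183.
Under exogeneity and monotonicity, PN = (p₁ − p₀) / p₁.
PN = (0.254 − 0.183) / 0.254 = 0.071 / 0.254 ≈ 0.2795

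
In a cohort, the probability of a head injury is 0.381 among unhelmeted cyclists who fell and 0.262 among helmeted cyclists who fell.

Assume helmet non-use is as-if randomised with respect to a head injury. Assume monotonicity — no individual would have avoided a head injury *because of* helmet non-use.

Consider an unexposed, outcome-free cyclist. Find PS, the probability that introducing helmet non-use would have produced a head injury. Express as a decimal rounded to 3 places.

Let p₁ = 0.381, p₀ = 0.262.
Under exogeneity and monotonicity, PS = (p₁ − p₀) / (1 − p₀).
PS = (0.381 − 0.262) / (1 − 0.262) = 0.119 / 0.738 ≈ 0.1612

PS ≈ 0.161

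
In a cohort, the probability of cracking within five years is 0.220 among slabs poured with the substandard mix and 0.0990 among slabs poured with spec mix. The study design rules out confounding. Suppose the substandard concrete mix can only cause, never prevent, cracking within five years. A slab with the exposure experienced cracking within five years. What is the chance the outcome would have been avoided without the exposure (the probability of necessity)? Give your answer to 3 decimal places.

Let p₁ = 0.22, p₀ = 0.099.
Under exogeneity and monotonicity, PN = (p₁ − p₀) / p₁.
PN = (0.22 − 0.099) / 0.22 = 0.121 / 0.22 ≈ 0.5500

PN ≈ 0.550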